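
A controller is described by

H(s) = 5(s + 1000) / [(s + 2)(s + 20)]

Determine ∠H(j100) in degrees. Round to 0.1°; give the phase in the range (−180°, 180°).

-161.8°

At s = jω = j100:
zero (s+1000): 1000 + j100 → |·| = √(1000²+100²) = √1010000 ≈ 1005, ∠ = arctan(100/1000) ≈ 5.71°
pole (s+2): 2 + j100 → |·| = √(2²+100²) = √10004 ≈ 100.02, ∠ = arctan(100/2) ≈ 88.85°
pole (s+20): 20 + j100 → |·| = √(20²+100²) = √10400 ≈ 101.98, ∠ = arctan(100/20) ≈ 78.69°
∠H = 5.71° − 167.54° = -161.83°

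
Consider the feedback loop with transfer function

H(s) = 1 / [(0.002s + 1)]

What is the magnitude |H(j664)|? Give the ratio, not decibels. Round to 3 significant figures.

0.602

At ω = 664 rad/s:
pole (1 + j664·0.002) = 1 + j1.328 → |·| ≈ 1.6624, ∠ ≈ 53.02°
|H| = 1 · 1 / (1.6624) ≈ 0.60154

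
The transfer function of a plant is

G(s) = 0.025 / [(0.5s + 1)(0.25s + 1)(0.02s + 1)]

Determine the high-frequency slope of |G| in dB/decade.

-60 dB/decade

Each pole contributes −20 dB/decade at high frequency; each zero contributes +20 dB/decade.
Net: 0 zero(s) − 3 pole(s) → -60 dB/decade.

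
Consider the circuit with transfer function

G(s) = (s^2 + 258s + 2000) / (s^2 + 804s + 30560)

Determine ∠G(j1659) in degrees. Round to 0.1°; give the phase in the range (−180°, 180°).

Substitute s = j1659:
Numerator: (j1659)^2 + 258(j1659) + 2000 = -2750281 + j428022
Denominator: (j1659)^2 + 804(j1659) + 30560 = -2721721 + j1333836
|N| = √(2750281² + 428022²) ≈ 2.7834e+06, ∠N ≈ 171.15°
|D| = √(2721721² + 1333836²) ≈ 3.031e+06, ∠D ≈ 153.89°
∠G = 171.15° − 153.89° = 17.26°

17.3°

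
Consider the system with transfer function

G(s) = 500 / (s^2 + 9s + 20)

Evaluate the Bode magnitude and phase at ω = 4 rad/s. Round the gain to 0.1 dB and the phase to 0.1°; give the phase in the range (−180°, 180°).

22.8 dB, -83.7°

Substitute s = j4:
Numerator: 500 = 500 + j0
Denominator: (j4)^2 + 9(j4) + 20 = 4 + j36
|N| = √(500² + 0²) ≈ 500, ∠N ≈ 0.00°
|D| = √(4² + 36²) ≈ 36.222, ∠D ≈ 83.66°
|G| = 500 / 36.222 ≈ 13.804
Gain = 20 log₁₀(13.804) ≈ 22.80 dB
∠G = 0.00° − 83.66° = -83.66°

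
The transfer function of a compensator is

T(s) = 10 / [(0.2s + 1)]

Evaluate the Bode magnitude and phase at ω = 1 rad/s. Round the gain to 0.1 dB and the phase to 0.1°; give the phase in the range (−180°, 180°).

19.8 dB, -11.3°

At ω = 1 rad/s:
pole (1 + j1·0.2) = 1 + j0.2 → |·| ≈ 1.0198, ∠ ≈ 11.31°
|T| = 10 · 1 / (1.0198) ≈ 9.8058
Gain = 20 log₁₀(9.8058) ≈ 19.83 dB
∠T = (0°) − (11.31°) = -11.31°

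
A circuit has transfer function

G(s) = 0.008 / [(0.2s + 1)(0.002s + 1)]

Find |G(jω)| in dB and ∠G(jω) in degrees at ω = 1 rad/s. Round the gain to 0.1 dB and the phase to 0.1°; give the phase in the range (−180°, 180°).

At ω = 1 rad/s:
pole (1 + j1·0.2) = 1 + j0.2 → |·| ≈ 1.0198, ∠ ≈ 11.31°
pole (1 + j1·0.002) = 1 + j0.002 → |·| ≈ 1, ∠ ≈ 0.11°
|G| = 0.008 · 1 / (1.0198 · 1) ≈ 0.0078447
Gain = 20 log₁₀(0.0078447) ≈ -42.11 dB
∠G = (0°) − (11.31° + 0.11°) = -11.42°

-42.1 dB, -11.4°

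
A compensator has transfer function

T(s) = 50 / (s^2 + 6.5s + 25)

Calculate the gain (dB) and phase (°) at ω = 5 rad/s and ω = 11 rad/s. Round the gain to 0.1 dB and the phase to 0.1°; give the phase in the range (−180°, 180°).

ω = 5: 3.7 dB, -90.0°; ω = 11: -7.6 dB, -143.3°

At s = jω = j5:
quadratic: (j5)² + 6.5·j5 + 25 = 0 + j32.5 → |·| ≈ 32.5, ∠ ≈ 90.00°
|T| = 50 / 32.5 ≈ 1.5385
Gain = 20 log₁₀(1.5385) ≈ 3.74 dB
∠T = 0.00° − 90.00° = -90.00°

At s = jω = j11:
quadratic: (j11)² + 6.5·j11 + 25 = -96 + j71.5 → |·| ≈ 119.7, ∠ ≈ 143.32°
|T| = 50 / 119.7 ≈ 0.41771
Gain = 20 log₁₀(0.41771) ≈ -7.58 dB
∠T = 0.00° − 143.32° = -143.32°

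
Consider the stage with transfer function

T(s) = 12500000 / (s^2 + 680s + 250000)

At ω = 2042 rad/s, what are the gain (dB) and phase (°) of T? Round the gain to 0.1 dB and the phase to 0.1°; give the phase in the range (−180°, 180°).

At s = jω = j2042:
quadratic: (j2042)² + 680·j2042 + 250000 = -3919764 + j1388560 → |·| ≈ 4.1584e+06, ∠ ≈ 160.49°
|T| = 12500000 / 4.1584e+06 ≈ 3.006
Gain = 20 log₁₀(3.006) ≈ 9.56 dB
∠T = 0.00° − 160.49° = -160.49°

9.6 dB, -160.5°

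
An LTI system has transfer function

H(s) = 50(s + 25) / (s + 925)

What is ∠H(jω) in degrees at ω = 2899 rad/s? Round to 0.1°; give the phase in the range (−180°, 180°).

At s = jω = j2899:
zero (s+25): 25 + j2899 → |·| = √(25²+2899²) = √8404826 ≈ 2899.1, ∠ = arctan(2899/25) ≈ 89.51°
pole (s+925): 925 + j2899 → |·| = √(925²+2899²) = √9259826 ≈ 3043, ∠ = arctan(2899/925) ≈ 72.30°
∠H = 89.51° − 72.30° = 17.21°

17.2°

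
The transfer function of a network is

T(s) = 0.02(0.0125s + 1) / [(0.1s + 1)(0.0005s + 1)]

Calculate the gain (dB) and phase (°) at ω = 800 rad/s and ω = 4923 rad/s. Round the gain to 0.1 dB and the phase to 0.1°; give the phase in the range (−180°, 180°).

ω = 800: -52.6 dB, -26.8°; ω = 4923: -60.5 dB, -68.7°

At ω = 800 rad/s:
zero (1 + j800·0.0125) = 1 + j10 → |·| ≈ 10.05, ∠ ≈ 84.29°
pole (1 + j800·0.1) = 1 + j80 → |·| ≈ 80.006, ∠ ≈ 89.28°
pole (1 + j800·0.0005) = 1 + j0.4 → |·| ≈ 1.077, ∠ ≈ 21.80°
|T| = 0.02 · 10.05 / (80.006 · 1.077) ≈ 0.0023327
Gain = 20 log₁₀(0.0023327) ≈ -52.64 dB
∠T = (84.29°) − (89.28° + 21.80°) = -26.79°

At ω = 4923 rad/s:
zero (1 + j4923·0.0125) = 1 + j61.5375 → |·| ≈ 61.546, ∠ ≈ 89.07°
pole (1 + j4923·0.1) = 1 + j492.3 → |·| ≈ 492.3, ∠ ≈ 89.88°
pole (1 + j4923·0.0005) = 1 + j2.4615 → |·| ≈ 2.6569, ∠ ≈ 67.89°
|T| = 0.02 · 61.546 / (492.3 · 2.6569) ≈ 0.00094108
Gain = 20 log₁₀(0.00094108) ≈ -60.53 dB
∠T = (89.07°) − (89.88° + 67.89°) = -68.70°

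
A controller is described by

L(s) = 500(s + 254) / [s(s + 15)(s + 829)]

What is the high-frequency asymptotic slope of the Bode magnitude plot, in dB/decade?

-40 dB/decade

Each pole contributes −20 dB/decade at high frequency; each zero contributes +20 dB/decade.
Net: 1 zero(s) − 3 pole(s) → -40 dB/decade.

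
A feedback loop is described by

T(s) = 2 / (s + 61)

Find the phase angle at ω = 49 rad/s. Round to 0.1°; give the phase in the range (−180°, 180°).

At s = jω = j49:
pole (s+61): 61 + j49 → |·| = √(61²+49²) = √6122 ≈ 78.243, ∠ = arctan(49/61) ≈ 38.77°
∠T = 0.00° − 38.77° = -38.77°

-38.8°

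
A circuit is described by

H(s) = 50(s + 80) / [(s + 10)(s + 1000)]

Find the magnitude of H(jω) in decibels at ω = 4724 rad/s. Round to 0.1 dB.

-39.7 dB

At s = jω = j4724:
zero (s+80): 80 + j4724 → |·| = √(80²+4724²) = √22322576 ≈ 4724.7, ∠ = arctan(4724/80) ≈ 89.03°
pole (s+10): 10 + j4724 → |·| = √(10²+4724²) = √22316276 ≈ 4724, ∠ = arctan(4724/10) ≈ 89.88°
pole (s+1000): 1000 + j4724 → |·| = √(1000²+4724²) = √23316176 ≈ 4828.7, ∠ = arctan(4724/1000) ≈ 78.05°
|H| = 50 · 4724.7 / 2.2811e+07 ≈ 0.010356
Gain = 20 log₁₀(0.010356) ≈ -39.70 dB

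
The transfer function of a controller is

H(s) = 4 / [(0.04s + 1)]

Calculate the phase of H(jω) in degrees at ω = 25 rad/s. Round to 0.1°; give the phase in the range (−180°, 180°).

-45.0°

At ω = 25 rad/s:
pole (1 + j25·0.04) = 1 + j1 → |·| ≈ 1.4142, ∠ ≈ 45.00°
∠H = (0°) − (45.00°) = -45.00°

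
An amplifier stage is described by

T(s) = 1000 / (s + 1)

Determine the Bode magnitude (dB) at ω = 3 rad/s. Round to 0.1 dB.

50.0 dB

At s = jω = j3:
pole (s+1): 1 + j3 → |·| = √(1²+3²) = √10 ≈ 3.1623, ∠ = arctan(3/1) ≈ 71.57°
|T| = 1000 / 3.1623 ≈ 316.23
Gain = 20 log₁₀(316.23) ≈ 50.00 dB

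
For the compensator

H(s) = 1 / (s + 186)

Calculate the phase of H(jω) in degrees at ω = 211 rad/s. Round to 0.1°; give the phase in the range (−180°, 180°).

-48.6°

At s = jω = j211:
pole (s+186): 186 + j211 → |·| = √(186²+211²) = √79117 ≈ 281.28, ∠ = arctan(211/186) ≈ 48.60°
∠H = 0.00° − 48.60° = -48.60°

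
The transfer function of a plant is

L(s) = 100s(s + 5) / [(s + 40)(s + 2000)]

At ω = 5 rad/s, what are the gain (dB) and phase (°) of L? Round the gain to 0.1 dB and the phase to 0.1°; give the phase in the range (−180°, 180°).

-27.2 dB, 127.7°

At s = jω = j5:
zero (s+5): 5 + j5 → |·| = √(5²+5²) = √50 ≈ 7.0711, ∠ = arctan(5/5) ≈ 45.00°
zero at origin: s = j5 → |·| = 5, ∠ = 90.00°
pole (s+40): 40 + j5 → |·| = √(40²+5²) = √1625 ≈ 40.311, ∠ = arctan(5/40) ≈ 7.13°
pole (s+2000): 2000 + j5 → |·| = √(2000²+5²) = √4000025 ≈ 2000, ∠ = arctan(5/2000) ≈ 0.14°
|L| = 100 · 35.355 / 80622 ≈ 0.043853
Gain = 20 log₁₀(0.043853) ≈ -27.16 dB
∠L = 135.00° − 7.27° = 127.73°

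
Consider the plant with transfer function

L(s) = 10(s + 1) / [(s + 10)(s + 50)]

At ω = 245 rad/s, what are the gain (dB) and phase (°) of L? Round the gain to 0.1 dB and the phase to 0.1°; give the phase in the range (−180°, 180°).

At s = jω = j245:
zero (s+1): 1 + j245 → |·| = √(1²+245²) = √60026 ≈ 245, ∠ = arctan(245/1) ≈ 89.77°
pole (s+10): 10 + j245 → |·| = √(10²+245²) = √60125 ≈ 245.2, ∠ = arctan(245/10) ≈ 87.66°
pole (s+50): 50 + j245 → |·| = √(50²+245²) = √62525 ≈ 250.05, ∠ = arctan(245/50) ≈ 78.47°
|L| = 10 · 245 / 61312 ≈ 0.03996
Gain = 20 log₁₀(0.03996) ≈ -27.97 dB
∠L = 89.77° − 166.13° = -76.36°

-28.0 dB, -76.4°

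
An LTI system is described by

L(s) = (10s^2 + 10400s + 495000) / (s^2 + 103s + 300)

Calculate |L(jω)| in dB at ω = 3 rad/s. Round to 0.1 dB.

Substitute s = j3:
Numerator: 10(j3)^2 + 10400(j3) + 495000 = 494910 + j31200
Denominator: (j3)^2 + 103(j3) + 300 = 291 + j309
|N| = √(494910² + 31200²) ≈ 4.9589e+05, ∠N ≈ 3.61°
|D| = √(291² + 309²) ≈ 424.45, ∠D ≈ 46.72°
|L| = 4.9589e+05 / 424.45 ≈ 1168.3
Gain = 20 log₁₀(1168.3) ≈ 61.35 dB

61.4 dB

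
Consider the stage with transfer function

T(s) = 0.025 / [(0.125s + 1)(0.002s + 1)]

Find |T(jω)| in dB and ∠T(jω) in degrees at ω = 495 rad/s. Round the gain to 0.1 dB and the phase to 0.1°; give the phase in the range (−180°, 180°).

-70.8 dB, -133.8°

At ω = 495 rad/s:
pole (1 + j495·0.125) = 1 + j61.875 → |·| ≈ 61.883, ∠ ≈ 89.07°
pole (1 + j495·0.002) = 1 + j0.99 → |·| ≈ 1.4072, ∠ ≈ 44.71°
|T| = 0.025 · 1 / (61.883 · 1.4072) ≈ 0.00028709
Gain = 20 log₁₀(0.00028709) ≈ -70.84 dB
∠T = (0°) − (89.07° + 44.71°) = -133.78°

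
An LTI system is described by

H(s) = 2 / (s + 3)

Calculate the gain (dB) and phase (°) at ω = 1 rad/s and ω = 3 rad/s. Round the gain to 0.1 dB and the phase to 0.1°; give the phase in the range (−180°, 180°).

ω = 1: -4.0 dB, -18.4°; ω = 3: -6.5 dB, -45.0°

At s = jω = j1:
pole (s+3): 3 + j1 → |·| = √(3²+1²) = √10 ≈ 3.1623, ∠ = arctan(1/3) ≈ 18.43°
|H| = 2 / 3.1623 ≈ 0.63245
Gain = 20 log₁₀(0.63245) ≈ -3.98 dB
∠H = 0.00° − 18.43° = -18.43°

At s = jω = j3:
pole (s+3): 3 + j3 → |·| = √(3²+3²) = √18 ≈ 4.2426, ∠ = arctan(3/3) ≈ 45.00°
|H| = 2 / 4.2426 ≈ 0.47141
Gain = 20 log₁₀(0.47141) ≈ -6.53 dB
∠H = 0.00° − 45.00° = -45.00°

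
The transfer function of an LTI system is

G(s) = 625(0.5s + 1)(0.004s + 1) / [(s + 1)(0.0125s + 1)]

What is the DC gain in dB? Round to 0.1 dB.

G(0) = 625 · 1 / 1 = 625
20 log₁₀(625) ≈ 55.92 dB

55.9 dB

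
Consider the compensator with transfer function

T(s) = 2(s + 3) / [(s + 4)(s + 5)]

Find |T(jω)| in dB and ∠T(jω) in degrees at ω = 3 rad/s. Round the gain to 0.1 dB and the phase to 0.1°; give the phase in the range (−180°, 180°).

At s = jω = j3:
zero (s+3): 3 + j3 → |·| = √(3²+3²) = √18 ≈ 4.2426, ∠ = arctan(3/3) ≈ 45.00°
pole (s+4): 4 + j3 → |·| = √(4²+3²) = √25 ≈ 5, ∠ = arctan(3/4) ≈ 36.87°
pole (s+5): 5 + j3 → |·| = √(5²+3²) = √34 ≈ 5.831, ∠ = arctan(3/5) ≈ 30.96°
|T| = 2 · 4.2426 / 29.155 ≈ 0.29104
Gain = 20 log₁₀(0.29104) ≈ -10.72 dB
∠T = 45.00° − 67.83° = -22.83°

-10.7 dB, -22.8°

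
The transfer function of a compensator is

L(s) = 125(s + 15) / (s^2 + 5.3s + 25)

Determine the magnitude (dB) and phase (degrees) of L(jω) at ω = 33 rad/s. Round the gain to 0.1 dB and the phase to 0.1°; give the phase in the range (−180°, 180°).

At s = jω = j33:
zero (s+15): 15 + j33 → |·| = √(15²+33²) = √1314 ≈ 36.249, ∠ = arctan(33/15) ≈ 65.56°
quadratic: (j33)² + 5.3·j33 + 25 = -1064 + j174.9 → |·| ≈ 1078.3, ∠ ≈ 170.67°
|L| = 125 · 36.249 / 1078.3 ≈ 4.2021
Gain = 20 log₁₀(4.2021) ≈ 12.47 dB
∠L = 65.56° − 170.67° = -105.11°

12.5 dB, -105.1°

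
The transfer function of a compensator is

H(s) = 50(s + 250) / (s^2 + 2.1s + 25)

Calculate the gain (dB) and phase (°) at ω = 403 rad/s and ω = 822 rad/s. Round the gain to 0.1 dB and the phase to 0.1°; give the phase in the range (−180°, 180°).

At s = jω = j403:
zero (s+250): 250 + j403 → |·| = √(250²+403²) = √224909 ≈ 474.25, ∠ = arctan(403/250) ≈ 58.19°
quadratic: (j403)² + 2.1·j403 + 25 = -162384 + j846.3 → |·| ≈ 1.6239e+05, ∠ ≈ 179.70°
|H| = 50 · 474.25 / 1.6239e+05 ≈ 0.14602
Gain = 20 log₁₀(0.14602) ≈ -16.71 dB
∠H = 58.19° − 179.70° = -121.51°

At s = jω = j822:
zero (s+250): 250 + j822 → |·| = √(250²+822²) = √738184 ≈ 859.18, ∠ = arctan(822/250) ≈ 73.08°
quadratic: (j822)² + 2.1·j822 + 25 = -675659 + j1726.2 → |·| ≈ 6.7566e+05, ∠ ≈ 179.85°
|H| = 50 · 859.18 / 6.7566e+05 ≈ 0.063581
Gain = 20 log₁₀(0.063581) ≈ -23.93 dB
∠H = 73.08° − 179.85° = -106.77°

ω = 403: -16.7 dB, -121.5°; ω = 822: -23.9 dB, -106.8°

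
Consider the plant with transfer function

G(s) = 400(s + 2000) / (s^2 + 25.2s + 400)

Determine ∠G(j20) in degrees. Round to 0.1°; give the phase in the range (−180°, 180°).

At s = jω = j20:
zero (s+2000): 2000 + j20 → |·| = √(2000²+20²) = √4000400 ≈ 2000.1, ∠ = arctan(20/2000) ≈ 0.57°
quadratic: (j20)² + 25.2·j20 + 400 = 0 + j504 → |·| ≈ 504, ∠ ≈ 90.00°
∠G = 0.57° − 90.00° = -89.43°

-89.4°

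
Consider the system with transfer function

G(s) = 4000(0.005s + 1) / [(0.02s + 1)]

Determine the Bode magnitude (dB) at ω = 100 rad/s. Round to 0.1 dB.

66.0 dB

At ω = 100 rad/s:
zero (1 + j100·0.005) = 1 + j0.5 → |·| ≈ 1.118, ∠ ≈ 26.57°
pole (1 + j100·0.02) = 1 + j2 → |·| ≈ 2.2361, ∠ ≈ 63.43°
|G| = 4000 · 1.118 / (2.2361) ≈ 1999.9
Gain = 20 log₁₀(1999.9) ≈ 66.02 dB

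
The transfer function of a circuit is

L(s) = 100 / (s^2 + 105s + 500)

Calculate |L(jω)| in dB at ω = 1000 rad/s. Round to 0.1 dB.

Substitute s = j1000:
Numerator: 100 = 100 + j0
Denominator: (j1000)^2 + 105(j1000) + 500 = -999500 + j105000
|N| = √(100² + 0²) ≈ 100, ∠N ≈ 0.00°
|D| = √(999500² + 105000²) ≈ 1.005e+06, ∠D ≈ 174.00°
|L| = 100 / 1.005e+06 ≈ 9.9502e-05
Gain = 20 log₁₀(9.9502e-05) ≈ -80.04 dB

-80.0 dB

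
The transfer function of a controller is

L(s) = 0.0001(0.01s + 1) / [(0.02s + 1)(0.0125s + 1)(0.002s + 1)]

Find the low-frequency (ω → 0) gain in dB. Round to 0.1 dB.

L(0) = 0.0001 · 1 / 1 = 0.0001
20 log₁₀(0.0001) ≈ -80.00 dB

-80.0 dB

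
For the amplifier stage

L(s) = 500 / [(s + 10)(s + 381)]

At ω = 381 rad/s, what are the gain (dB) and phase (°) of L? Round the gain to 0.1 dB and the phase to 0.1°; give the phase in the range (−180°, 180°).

-52.3 dB, -133.5°

At s = jω = j381:
pole (s+10): 10 + j381 → |·| = √(10²+381²) = √145261 ≈ 381.13, ∠ = arctan(381/10) ≈ 88.50°
pole (s+381): 381 + j381 → |·| = √(381²+381²) = √290322 ≈ 538.82, ∠ = arctan(381/381) ≈ 45.00°
|L| = 500 / 2.0536e+05 ≈ 0.0024347
Gain = 20 log₁₀(0.0024347) ≈ -52.27 dB
∠L = 0.00° − 133.50° = -133.50°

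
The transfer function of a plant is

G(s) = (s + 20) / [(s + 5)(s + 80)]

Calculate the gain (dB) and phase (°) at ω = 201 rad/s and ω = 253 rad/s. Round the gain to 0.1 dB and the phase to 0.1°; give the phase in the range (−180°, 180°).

At s = jω = j201:
zero (s+20): 20 + j201 → |·| = √(20²+201²) = √40801 ≈ 201.99, ∠ = arctan(201/20) ≈ 84.32°
pole (s+5): 5 + j201 → |·| = √(5²+201²) = √40426 ≈ 201.06, ∠ = arctan(201/5) ≈ 88.58°
pole (s+80): 80 + j201 → |·| = √(80²+201²) = √46801 ≈ 216.34, ∠ = arctan(201/80) ≈ 68.30°
|G| = 1 · 201.99 / 43497 ≈ 0.0046438
Gain = 20 log₁₀(0.0046438) ≈ -46.66 dB
∠G = 84.32° − 156.88° = -72.56°

At s = jω = j253:
zero (s+20): 20 + j253 → |·| = √(20²+253²) = √64409 ≈ 253.79, ∠ = arctan(253/20) ≈ 85.48°
pole (s+5): 5 + j253 → |·| = √(5²+253²) = √64034 ≈ 253.05, ∠ = arctan(253/5) ≈ 88.87°
pole (s+80): 80 + j253 → |·| = √(80²+253²) = √70409 ≈ 265.35, ∠ = arctan(253/80) ≈ 72.45°
|G| = 1 · 253.79 / 67147 ≈ 0.0037796
Gain = 20 log₁₀(0.0037796) ≈ -48.45 dB
∠G = 85.48° − 161.32° = -75.84°

ω = 201: -46.7 dB, -72.6°; ω = 253: -48.5 dB, -75.8°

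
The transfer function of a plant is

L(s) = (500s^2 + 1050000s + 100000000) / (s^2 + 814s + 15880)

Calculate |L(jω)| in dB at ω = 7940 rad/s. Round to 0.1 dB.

54.2 dB

Substitute s = j7940:
Numerator: 500(j7940)^2 + 1050000(j7940) + 100000000 = -31421800000 + j8337000000
Denominator: (j7940)^2 + 814(j7940) + 15880 = -63027720 + j6463160
|N| = √(31421800000² + 8337000000²) ≈ 3.2509e+10, ∠N ≈ 165.14°
|D| = √(63027720² + 6463160²) ≈ 6.3358e+07, ∠D ≈ 174.15°
|L| = 3.2509e+10 / 6.3358e+07 ≈ 513.1
Gain = 20 log₁₀(513.1) ≈ 54.20 dB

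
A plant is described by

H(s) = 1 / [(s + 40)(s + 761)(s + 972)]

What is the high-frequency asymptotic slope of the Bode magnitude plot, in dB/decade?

-60 dB/decade

Each pole contributes −20 dB/decade at high frequency; each zero contributes +20 dB/decade.
Net: 0 zero(s) − 3 pole(s) → -60 dB/decade.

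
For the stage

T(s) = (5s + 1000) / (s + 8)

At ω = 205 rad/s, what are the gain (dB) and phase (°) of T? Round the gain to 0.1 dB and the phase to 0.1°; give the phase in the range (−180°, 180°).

Substitute s = j205:
Numerator: 5(j205) + 1000 = 1000 + j1025
Denominator: (j205) + 8 = 8 + j205
|N| = √(1000² + 1025²) ≈ 1432, ∠N ≈ 45.71°
|D| = √(8² + 205²) ≈ 205.16, ∠D ≈ 87.77°
|T| = 1432 / 205.16 ≈ 6.9799
Gain = 20 log₁₀(6.9799) ≈ 16.88 dB
∠T = 45.71° − 87.77° = -42.06°

16.9 dB, -42.1°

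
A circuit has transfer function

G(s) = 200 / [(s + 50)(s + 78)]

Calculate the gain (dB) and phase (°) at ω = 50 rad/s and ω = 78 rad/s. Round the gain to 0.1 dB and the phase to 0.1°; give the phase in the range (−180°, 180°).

At s = jω = j50:
pole (s+50): 50 + j50 → |·| = √(50²+50²) = √5000 ≈ 70.711, ∠ = arctan(50/50) ≈ 45.00°
pole (s+78): 78 + j50 → |·| = √(78²+50²) = √8584 ≈ 92.65, ∠ = arctan(50/78) ≈ 32.66°
|G| = 200 / 6551.4 ≈ 0.030528
Gain = 20 log₁₀(0.030528) ≈ -30.31 dB
∠G = 0.00° − 77.66° = -77.66°

At s = jω = j78:
pole (s+50): 50 + j78 → |·| = √(50²+78²) = √8584 ≈ 92.65, ∠ = arctan(78/50) ≈ 57.34°
pole (s+78): 78 + j78 → |·| = √(78²+78²) = √12168 ≈ 110.31, ∠ = arctan(78/78) ≈ 45.00°
|G| = 200 / 10220 ≈ 0.019569
Gain = 20 log₁₀(0.019569) ≈ -34.17 dB
∠G = 0.00° − 102.34° = -102.34°

ω = 50: -30.3 dB, -77.7°; ω = 78: -34.2 dB, -102.3°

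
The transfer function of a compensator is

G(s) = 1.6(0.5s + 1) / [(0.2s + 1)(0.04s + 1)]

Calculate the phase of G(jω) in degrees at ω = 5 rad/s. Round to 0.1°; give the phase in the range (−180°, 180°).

At ω = 5 rad/s:
zero (1 + j5·0.5) = 1 + j2.5 → |·| ≈ 2.6926, ∠ ≈ 68.20°
pole (1 + j5·0.2) = 1 + j1 → |·| ≈ 1.4142, ∠ ≈ 45.00°
pole (1 + j5·0.04) = 1 + j0.2 → |·| ≈ 1.0198, ∠ ≈ 11.31°
∠G = (68.20°) − (45.00° + 11.31°) = 11.89°

11.9°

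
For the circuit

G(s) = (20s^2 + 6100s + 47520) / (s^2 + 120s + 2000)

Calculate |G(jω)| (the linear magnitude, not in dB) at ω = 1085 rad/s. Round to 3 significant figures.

20.6

Substitute s = j1085:
Numerator: 20(j1085)^2 + 6100(j1085) + 47520 = -23496980 + j6618500
Denominator: (j1085)^2 + 120(j1085) + 2000 = -1175225 + j130200
|N| = √(23496980² + 6618500²) ≈ 2.4411e+07, ∠N ≈ 164.27°
|D| = √(1175225² + 130200²) ≈ 1.1824e+06, ∠D ≈ 173.68°
|G| = 2.4411e+07 / 1.1824e+06 ≈ 20.645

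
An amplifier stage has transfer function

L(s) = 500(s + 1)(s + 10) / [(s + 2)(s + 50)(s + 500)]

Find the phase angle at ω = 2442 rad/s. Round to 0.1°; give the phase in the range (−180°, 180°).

-77.5°

At s = jω = j2442:
zero (s+1): 1 + j2442 → |·| = √(1²+2442²) = √5963365 ≈ 2442, ∠ = arctan(2442/1) ≈ 89.98°
zero (s+10): 10 + j2442 → |·| = √(10²+2442²) = √5963464 ≈ 2442, ∠ = arctan(2442/10) ≈ 89.77°
pole (s+2): 2 + j2442 → |·| = √(2²+2442²) = √5963368 ≈ 2442, ∠ = arctan(2442/2) ≈ 89.95°
pole (s+50): 50 + j2442 → |·| = √(50²+2442²) = √5965864 ≈ 2442.5, ∠ = arctan(2442/50) ≈ 88.83°
pole (s+500): 500 + j2442 → |·| = √(500²+2442²) = √6213364 ≈ 2492.7, ∠ = arctan(2442/500) ≈ 78.43°
∠L = 179.75° − 257.21° = -77.46°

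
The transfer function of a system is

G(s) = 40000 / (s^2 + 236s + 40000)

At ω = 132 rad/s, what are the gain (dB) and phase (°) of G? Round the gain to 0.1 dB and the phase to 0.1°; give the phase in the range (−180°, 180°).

At s = jω = j132:
quadratic: (j132)² + 236·j132 + 40000 = 22576 + j31152 → |·| ≈ 38472, ∠ ≈ 54.07°
|G| = 40000 / 38472 ≈ 1.0397
Gain = 20 log₁₀(1.0397) ≈ 0.34 dB
∠G = 0.00° − 54.07° = -54.07°

0.3 dB, -54.1°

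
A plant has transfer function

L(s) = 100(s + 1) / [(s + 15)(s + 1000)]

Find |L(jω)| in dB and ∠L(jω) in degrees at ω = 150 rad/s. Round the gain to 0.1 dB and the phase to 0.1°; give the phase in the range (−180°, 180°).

-20.1 dB, -3.2°

At s = jω = j150:
zero (s+1): 1 + j150 → |·| = √(1²+150²) = √22501 ≈ 150, ∠ = arctan(150/1) ≈ 89.62°
pole (s+15): 15 + j150 → |·| = √(15²+150²) = √22725 ≈ 150.75, ∠ = arctan(150/15) ≈ 84.29°
pole (s+1000): 1000 + j150 → |·| = √(1000²+150²) = √1022500 ≈ 1011.2, ∠ = arctan(150/1000) ≈ 8.53°
|L| = 100 · 150 / 1.5244e+05 ≈ 0.098399
Gain = 20 log₁₀(0.098399) ≈ -20.14 dB
∠L = 89.62° − 92.82° = -3.20°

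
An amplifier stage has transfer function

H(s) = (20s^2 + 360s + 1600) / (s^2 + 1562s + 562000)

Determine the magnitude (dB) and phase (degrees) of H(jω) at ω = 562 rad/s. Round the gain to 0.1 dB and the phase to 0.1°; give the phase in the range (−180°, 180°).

Substitute s = j562:
Numerator: 20(j562)^2 + 360(j562) + 1600 = -6315280 + j202320
Denominator: (j562)^2 + 1562(j562) + 562000 = 246156 + j877844
|N| = √(6315280² + 202320²) ≈ 6.3185e+06, ∠N ≈ 178.17°
|D| = √(246156² + 877844²) ≈ 9.117e+05, ∠D ≈ 74.34°
|H| = 6.3185e+06 / 9.117e+05 ≈ 6.9305
Gain = 20 log₁₀(6.9305) ≈ 16.82 dB
∠H = 178.17° − 74.34° = 103.83°

16.8 dB, 103.8°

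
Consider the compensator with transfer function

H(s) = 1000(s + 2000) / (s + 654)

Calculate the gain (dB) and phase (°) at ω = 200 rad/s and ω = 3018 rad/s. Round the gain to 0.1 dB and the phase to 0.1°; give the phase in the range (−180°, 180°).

ω = 200: 69.4 dB, -11.3°; ω = 3018: 61.4 dB, -21.3°

At s = jω = j200:
zero (s+2000): 2000 + j200 → |·| = √(2000²+200²) = √4040000 ≈ 2010, ∠ = arctan(200/2000) ≈ 5.71°
pole (s+654): 654 + j200 → |·| = √(654²+200²) = √467716 ≈ 683.9, ∠ = arctan(200/654) ≈ 17.00°
|H| = 1000 · 2010 / 683.9 ≈ 2939
Gain = 20 log₁₀(2939) ≈ 69.36 dB
∠H = 5.71° − 17.00° = -11.29°

At s = jω = j3018:
zero (s+2000): 2000 + j3018 → |·| = √(2000²+3018²) = √13108324 ≈ 3620.5, ∠ = arctan(3018/2000) ≈ 56.47°
pole (s+654): 654 + j3018 → |·| = √(654²+3018²) = √9536040 ≈ 3088, ∠ = arctan(3018/654) ≈ 77.77°
|H| = 1000 · 3620.5 / 3088 ≈ 1172.4
Gain = 20 log₁₀(1172.4) ≈ 61.38 dB
∠H = 56.47° − 77.77° = -21.30°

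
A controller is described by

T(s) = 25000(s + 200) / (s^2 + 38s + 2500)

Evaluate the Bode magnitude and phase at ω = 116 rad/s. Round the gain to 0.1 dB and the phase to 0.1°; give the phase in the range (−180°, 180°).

At s = jω = j116:
zero (s+200): 200 + j116 → |·| = √(200²+116²) = √53456 ≈ 231.21, ∠ = arctan(116/200) ≈ 30.11°
quadratic: (j116)² + 38·j116 + 2500 = -10956 + j4408 → |·| ≈ 11810, ∠ ≈ 158.08°
|T| = 25000 · 231.21 / 11810 ≈ 489.44
Gain = 20 log₁₀(489.44) ≈ 53.79 dB
∠T = 30.11° − 158.08° = -127.97°

53.8 dB, -128.0°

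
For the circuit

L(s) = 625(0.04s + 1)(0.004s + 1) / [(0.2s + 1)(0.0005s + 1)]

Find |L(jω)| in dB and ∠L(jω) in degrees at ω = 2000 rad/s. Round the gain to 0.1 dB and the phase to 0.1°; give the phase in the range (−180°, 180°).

At ω = 2000 rad/s:
zero (1 + j2000·0.04) = 1 + j80 → |·| ≈ 80.006, ∠ ≈ 89.28°
zero (1 + j2000·0.004) = 1 + j8 → |·| ≈ 8.0623, ∠ ≈ 82.87°
pole (1 + j2000·0.2) = 1 + j400 → |·| ≈ 400, ∠ ≈ 89.86°
pole (1 + j2000·0.0005) = 1 + j1 → |·| ≈ 1.4142, ∠ ≈ 45.00°
|L| = 625 · 80.006 · 8.0623 / (400 · 1.4142) ≈ 712.67
Gain = 20 log₁₀(712.67) ≈ 57.06 dB
∠L = (89.28° + 82.87°) − (89.86° + 45.00°) = 37.29°

57.1 dB, 37.3°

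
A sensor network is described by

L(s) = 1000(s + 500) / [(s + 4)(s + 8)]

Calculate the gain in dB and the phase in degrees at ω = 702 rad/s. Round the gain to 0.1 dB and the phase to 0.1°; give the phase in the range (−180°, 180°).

4.9 dB, -124.5°

At s = jω = j702:
zero (s+500): 500 + j702 → |·| = √(500²+702²) = √742804 ≈ 861.86, ∠ = arctan(702/500) ≈ 54.54°
pole (s+4): 4 + j702 → |·| = √(4²+702²) = √492820 ≈ 702.01, ∠ = arctan(702/4) ≈ 89.67°
pole (s+8): 8 + j702 → |·| = √(8²+702²) = √492868 ≈ 702.05, ∠ = arctan(702/8) ≈ 89.35°
|L| = 1000 · 861.86 / 4.9285e+05 ≈ 1.7487
Gain = 20 log₁₀(1.7487) ≈ 4.85 dB
∠L = 54.54° − 179.02° = -124.48°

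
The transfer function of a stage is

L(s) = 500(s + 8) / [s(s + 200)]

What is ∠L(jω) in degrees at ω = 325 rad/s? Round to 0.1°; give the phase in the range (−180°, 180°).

-59.8°

At s = jω = j325:
zero (s+8): 8 + j325 → |·| = √(8²+325²) = √105689 ≈ 325.1, ∠ = arctan(325/8) ≈ 88.59°
pole (s+200): 200 + j325 → |·| = √(200²+325²) = √145625 ≈ 381.61, ∠ = arctan(325/200) ≈ 58.39°
pole at origin: |s| = 325, ∠ = 90.00° (in denominator)
∠L = 88.59° − 148.39° = -59.80°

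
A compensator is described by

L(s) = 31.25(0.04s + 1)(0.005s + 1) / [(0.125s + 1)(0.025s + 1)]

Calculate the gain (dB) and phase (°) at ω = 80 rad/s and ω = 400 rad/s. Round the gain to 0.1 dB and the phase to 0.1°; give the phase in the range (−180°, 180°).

At ω = 80 rad/s:
zero (1 + j80·0.04) = 1 + j3.2 → |·| ≈ 3.3526, ∠ ≈ 72.65°
zero (1 + j80·0.005) = 1 + j0.4 → |·| ≈ 1.077, ∠ ≈ 21.80°
pole (1 + j80·0.125) = 1 + j10 → |·| ≈ 10.05, ∠ ≈ 84.29°
pole (1 + j80·0.025) = 1 + j2 → |·| ≈ 2.2361, ∠ ≈ 63.43°
|L| = 31.25 · 3.3526 · 1.077 / (10.05 · 2.2361) ≈ 5.021
Gain = 20 log₁₀(5.021) ≈ 14.02 dB
∠L = (72.65° + 21.80°) − (84.29° + 63.43°) = -53.27°

At ω = 400 rad/s:
zero (1 + j400·0.04) = 1 + j16 → |·| ≈ 16.031, ∠ ≈ 86.42°
zero (1 + j400·0.005) = 1 + j2 → |·| ≈ 2.2361, ∠ ≈ 63.43°
pole (1 + j400·0.125) = 1 + j50 → |·| ≈ 50.01, ∠ ≈ 88.85°
pole (1 + j400·0.025) = 1 + j10 → |·| ≈ 10.05, ∠ ≈ 84.29°
|L| = 31.25 · 16.031 · 2.2361 / (50.01 · 10.05) ≈ 2.2288
Gain = 20 log₁₀(2.2288) ≈ 6.96 dB
∠L = (86.42° + 63.43°) − (88.85° + 84.29°) = -23.29°

ω = 80: 14.0 dB, -53.3°; ω = 400: 7.0 dB, -23.3°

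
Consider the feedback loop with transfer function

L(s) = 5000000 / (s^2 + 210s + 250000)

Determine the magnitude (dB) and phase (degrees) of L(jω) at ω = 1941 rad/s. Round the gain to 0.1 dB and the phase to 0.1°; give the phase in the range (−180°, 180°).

3.0 dB, -173.4°

At s = jω = j1941:
quadratic: (j1941)² + 210·j1941 + 250000 = -3517481 + j407610 → |·| ≈ 3.541e+06, ∠ ≈ 173.39°
|L| = 5000000 / 3.541e+06 ≈ 1.412
Gain = 20 log₁₀(1.412) ≈ 3.00 dB
∠L = 0.00° − 173.39° = -173.39°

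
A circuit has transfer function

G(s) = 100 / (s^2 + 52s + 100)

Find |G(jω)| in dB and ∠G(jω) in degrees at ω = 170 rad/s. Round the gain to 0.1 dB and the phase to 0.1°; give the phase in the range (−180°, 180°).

Substitute s = j170:
Numerator: 100 = 100 + j0
Denominator: (j170)^2 + 52(j170) + 100 = -28800 + j8840
|N| = √(100² + 0²) ≈ 100, ∠N ≈ 0.00°
|D| = √(28800² + 8840²) ≈ 30126, ∠D ≈ 162.94°
|G| = 100 / 30126 ≈ 0.0033194
Gain = 20 log₁₀(0.0033194) ≈ -49.58 dB
∠G = 0.00° − 162.94° = -162.94°

-49.6 dB, -162.9°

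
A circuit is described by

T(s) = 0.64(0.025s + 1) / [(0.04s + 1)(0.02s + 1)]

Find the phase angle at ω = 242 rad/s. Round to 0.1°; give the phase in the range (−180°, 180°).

-81.8°

At ω = 242 rad/s:
zero (1 + j242·0.025) = 1 + j6.05 → |·| ≈ 6.1321, ∠ ≈ 80.61°
pole (1 + j242·0.04) = 1 + j9.68 → |·| ≈ 9.7315, ∠ ≈ 84.10°
pole (1 + j242·0.02) = 1 + j4.84 → |·| ≈ 4.9422, ∠ ≈ 78.33°
∠T = (80.61°) − (84.10° + 78.33°) = -81.82°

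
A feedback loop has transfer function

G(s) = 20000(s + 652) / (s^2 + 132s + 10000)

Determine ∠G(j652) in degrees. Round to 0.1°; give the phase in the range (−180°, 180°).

-123.3°

At s = jω = j652:
zero (s+652): 652 + j652 → |·| = √(652²+652²) = √850208 ≈ 922.07, ∠ = arctan(652/652) ≈ 45.00°
quadratic: (j652)² + 132·j652 + 10000 = -415104 + j86064 → |·| ≈ 4.2393e+05, ∠ ≈ 168.29°
∠G = 45.00° − 168.29° = -123.29°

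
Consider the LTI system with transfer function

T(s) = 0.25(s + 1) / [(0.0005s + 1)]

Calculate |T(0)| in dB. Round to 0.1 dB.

T(0) = 0.25 · 1 / 1 = 0.25
20 log₁₀(0.25) ≈ -12.04 dB

-12.0 dB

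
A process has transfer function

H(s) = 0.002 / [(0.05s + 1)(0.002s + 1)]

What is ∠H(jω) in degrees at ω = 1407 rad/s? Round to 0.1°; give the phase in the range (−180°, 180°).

-159.6°

At ω = 1407 rad/s:
pole (1 + j1407·0.05) = 1 + j70.35 → |·| ≈ 70.357, ∠ ≈ 89.19°
pole (1 + j1407·0.002) = 1 + j2.814 → |·| ≈ 2.9864, ∠ ≈ 70.44°
∠H = (0°) − (89.19° + 70.44°) = -159.63°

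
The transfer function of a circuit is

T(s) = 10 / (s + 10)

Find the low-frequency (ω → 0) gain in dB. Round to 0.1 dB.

0.0 dB

T(0) = 10 / 10 = 1
20 log₁₀(1) ≈ 0.00 dB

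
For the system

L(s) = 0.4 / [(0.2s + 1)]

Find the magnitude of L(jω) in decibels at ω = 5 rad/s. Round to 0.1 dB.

At ω = 5 rad/s:
pole (1 + j5·0.2) = 1 + j1 → |·| ≈ 1.4142, ∠ ≈ 45.00°
|L| = 0.4 · 1 / (1.4142) ≈ 0.28285
Gain = 20 log₁₀(0.28285) ≈ -10.97 dB

-11.0 dB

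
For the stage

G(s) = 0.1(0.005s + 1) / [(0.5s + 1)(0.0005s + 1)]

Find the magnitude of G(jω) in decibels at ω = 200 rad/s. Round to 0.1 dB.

At ω = 200 rad/s:
zero (1 + j200·0.005) = 1 + j1 → |·| ≈ 1.4142, ∠ ≈ 45.00°
pole (1 + j200·0.5) = 1 + j100 → |·| ≈ 100, ∠ ≈ 89.43°
pole (1 + j200·0.0005) = 1 + j0.1 → |·| ≈ 1.005, ∠ ≈ 5.71°
|G| = 0.1 · 1.4142 / (100 · 1.005) ≈ 0.0014072
Gain = 20 log₁₀(0.0014072) ≈ -57.03 dB

-57.0 dB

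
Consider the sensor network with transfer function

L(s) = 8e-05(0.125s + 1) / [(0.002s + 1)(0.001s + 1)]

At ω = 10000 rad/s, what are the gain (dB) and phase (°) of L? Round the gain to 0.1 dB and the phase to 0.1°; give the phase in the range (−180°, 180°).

-66.1 dB, -81.5°

At ω = 10000 rad/s:
zero (1 + j10000·0.125) = 1 + j1250 → |·| ≈ 1250, ∠ ≈ 89.95°
pole (1 + j10000·0.002) = 1 + j20 → |·| ≈ 20.025, ∠ ≈ 87.14°
pole (1 + j10000·0.001) = 1 + j10 → |·| ≈ 10.05, ∠ ≈ 84.29°
|L| = 8e-05 · 1250 / (20.025 · 10.05) ≈ 0.00049689
Gain = 20 log₁₀(0.00049689) ≈ -66.07 dB
∠L = (89.95°) − (87.14° + 84.29°) = -81.48°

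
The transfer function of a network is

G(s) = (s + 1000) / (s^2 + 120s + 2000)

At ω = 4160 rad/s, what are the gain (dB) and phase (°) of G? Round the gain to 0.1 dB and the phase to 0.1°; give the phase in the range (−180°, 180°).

-72.1 dB, -101.9°

Substitute s = j4160:
Numerator: (j4160) + 1000 = 1000 + j4160
Denominator: (j4160)^2 + 120(j4160) + 2000 = -17303600 + j499200
|N| = √(1000² + 4160²) ≈ 4278.5, ∠N ≈ 76.48°
|D| = √(17303600² + 499200²) ≈ 1.7311e+07, ∠D ≈ 178.35°
|G| = 4278.5 / 1.7311e+07 ≈ 0.00024715
Gain = 20 log₁₀(0.00024715) ≈ -72.14 dB
∠G = 76.48° − 178.35° = -101.87°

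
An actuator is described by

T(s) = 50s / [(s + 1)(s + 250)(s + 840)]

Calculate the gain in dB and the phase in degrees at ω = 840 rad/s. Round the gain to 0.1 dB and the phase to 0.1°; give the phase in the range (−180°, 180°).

-86.4 dB, -118.4°

At s = jω = j840:
zero at origin: s = j840 → |·| = 840, ∠ = 90.00°
pole (s+1): 1 + j840 → |·| = √(1²+840²) = √705601 ≈ 840, ∠ = arctan(840/1) ≈ 89.93°
pole (s+250): 250 + j840 → |·| = √(250²+840²) = √768100 ≈ 876.41, ∠ = arctan(840/250) ≈ 73.43°
pole (s+840): 840 + j840 → |·| = √(840²+840²) = √1411200 ≈ 1187.9, ∠ = arctan(840/840) ≈ 45.00°
|T| = 50 · 840 / 8.7451e+08 ≈ 4.8027e-05
Gain = 20 log₁₀(4.8027e-05) ≈ -86.37 dB
∠T = 90.00° − 208.36° = -118.36°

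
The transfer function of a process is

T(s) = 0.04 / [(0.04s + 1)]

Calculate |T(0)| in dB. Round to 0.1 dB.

T(0) = 0.04 · 1 / 1 = 0.04
20 log₁₀(0.04) ≈ -27.96 dB

-28.0 dB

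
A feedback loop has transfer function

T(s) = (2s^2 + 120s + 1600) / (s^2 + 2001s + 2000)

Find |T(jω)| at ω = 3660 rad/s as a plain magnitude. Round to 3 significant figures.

1.76

Substitute s = j3660:
Numerator: 2(j3660)^2 + 120(j3660) + 1600 = -26789600 + j439200
Denominator: (j3660)^2 + 2001(j3660) + 2000 = -13393600 + j7323660
|N| = √(26789600² + 439200²) ≈ 2.6793e+07, ∠N ≈ 179.06°
|D| = √(13393600² + 7323660²) ≈ 1.5265e+07, ∠D ≈ 151.33°
|T| = 2.6793e+07 / 1.5265e+07 ≈ 1.7552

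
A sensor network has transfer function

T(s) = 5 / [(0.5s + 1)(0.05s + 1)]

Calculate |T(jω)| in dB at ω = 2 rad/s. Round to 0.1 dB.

10.9 dB

At ω = 2 rad/s:
pole (1 + j2·0.5) = 1 + j1 → |·| ≈ 1.4142, ∠ ≈ 45.00°
pole (1 + j2·0.05) = 1 + j0.1 → |·| ≈ 1.005, ∠ ≈ 5.71°
|T| = 5 · 1 / (1.4142 · 1.005) ≈ 3.518
Gain = 20 log₁₀(3.518) ≈ 10.93 dB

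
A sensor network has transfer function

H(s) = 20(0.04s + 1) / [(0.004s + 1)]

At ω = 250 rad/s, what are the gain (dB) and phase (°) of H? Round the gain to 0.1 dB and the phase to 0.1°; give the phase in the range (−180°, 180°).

At ω = 250 rad/s:
zero (1 + j250·0.04) = 1 + j10 → |·| ≈ 10.05, ∠ ≈ 84.29°
pole (1 + j250·0.004) = 1 + j1 → |·| ≈ 1.4142, ∠ ≈ 45.00°
|H| = 20 · 10.05 / (1.4142) ≈ 142.13
Gain = 20 log₁₀(142.13) ≈ 43.05 dB
∠H = (84.29°) − (45.00°) = 39.29°

43.1 dB, 39.3°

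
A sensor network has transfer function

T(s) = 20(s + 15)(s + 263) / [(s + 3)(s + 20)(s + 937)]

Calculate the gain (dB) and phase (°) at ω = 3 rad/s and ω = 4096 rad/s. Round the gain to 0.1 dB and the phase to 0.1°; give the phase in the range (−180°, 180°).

ω = 3: 0.0 dB, -41.8°; ω = 4096: -46.4 dB, -80.7°

At s = jω = j3:
zero (s+15): 15 + j3 → |·| = √(15²+3²) = √234 ≈ 15.297, ∠ = arctan(3/15) ≈ 11.31°
zero (s+263): 263 + j3 → |·| = √(263²+3²) = √69178 ≈ 263.02, ∠ = arctan(3/263) ≈ 0.65°
pole (s+3): 3 + j3 → |·| = √(3²+3²) = √18 ≈ 4.2426, ∠ = arctan(3/3) ≈ 45.00°
pole (s+20): 20 + j3 → |·| = √(20²+3²) = √409 ≈ 20.224, ∠ = arctan(3/20) ≈ 8.53°
pole (s+937): 937 + j3 → |·| = √(937²+3²) = √877978 ≈ 937, ∠ = arctan(3/937) ≈ 0.18°
|T| = 20 · 4023.4 / 80397 ≈ 1.0009
Gain = 20 log₁₀(1.0009) ≈ 0.01 dB
∠T = 11.96° − 53.71° = -41.75°

At s = jω = j4096:
zero (s+15): 15 + j4096 → |·| = √(15²+4096²) = √16777441 ≈ 4096, ∠ = arctan(4096/15) ≈ 89.79°
zero (s+263): 263 + j4096 → |·| = √(263²+4096²) = √16846385 ≈ 4104.4, ∠ = arctan(4096/263) ≈ 86.33°
pole (s+3): 3 + j4096 → |·| = √(3²+4096²) = √16777225 ≈ 4096, ∠ = arctan(4096/3) ≈ 89.96°
pole (s+20): 20 + j4096 → |·| = √(20²+4096²) = √16777616 ≈ 4096, ∠ = arctan(4096/20) ≈ 89.72°
pole (s+937): 937 + j4096 → |·| = √(937²+4096²) = √17655185 ≈ 4201.8, ∠ = arctan(4096/937) ≈ 77.11°
|T| = 20 · 1.6812e+07 / 7.0495e+10 ≈ 0.0047697
Gain = 20 log₁₀(0.0047697) ≈ -46.43 dB
∠T = 176.12° − 256.79° = -80.67°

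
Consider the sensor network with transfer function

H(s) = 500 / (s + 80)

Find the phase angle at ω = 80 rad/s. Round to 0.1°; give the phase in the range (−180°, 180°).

At s = jω = j80:
pole (s+80): 80 + j80 → |·| = √(80²+80²) = √12800 ≈ 113.14, ∠ = arctan(80/80) ≈ 45.00°
∠H = 0.00° − 45.00° = -45.00°

-45.0°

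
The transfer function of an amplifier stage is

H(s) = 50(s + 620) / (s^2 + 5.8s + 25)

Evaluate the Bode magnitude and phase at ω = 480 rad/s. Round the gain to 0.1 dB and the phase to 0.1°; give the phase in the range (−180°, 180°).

-15.4 dB, -141.6°

At s = jω = j480:
zero (s+620): 620 + j480 → |·| = √(620²+480²) = √614800 ≈ 784.09, ∠ = arctan(480/620) ≈ 37.75°
quadratic: (j480)² + 5.8·j480 + 25 = -230375 + j2784 → |·| ≈ 2.3039e+05, ∠ ≈ 179.31°
|H| = 50 · 784.09 / 2.3039e+05 ≈ 0.17017
Gain = 20 log₁₀(0.17017) ≈ -15.38 dB
∠H = 37.75° − 179.31° = -141.56°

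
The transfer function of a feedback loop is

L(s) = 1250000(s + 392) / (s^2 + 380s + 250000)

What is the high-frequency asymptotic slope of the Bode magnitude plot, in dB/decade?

-20 dB/decade

Each pole contributes −20 dB/decade at high frequency; each zero contributes +20 dB/decade.
Net: 1 zero(s) − 2 pole(s) → -20 dB/decade.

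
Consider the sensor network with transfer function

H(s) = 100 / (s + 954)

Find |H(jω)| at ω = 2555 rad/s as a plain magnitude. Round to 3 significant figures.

At s = jω = j2555:
pole (s+954): 954 + j2555 → |·| = √(954²+2555²) = √7438141 ≈ 2727.3, ∠ = arctan(2555/954) ≈ 69.53°
|H| = 100 / 2727.3 ≈ 0.036666

0.0367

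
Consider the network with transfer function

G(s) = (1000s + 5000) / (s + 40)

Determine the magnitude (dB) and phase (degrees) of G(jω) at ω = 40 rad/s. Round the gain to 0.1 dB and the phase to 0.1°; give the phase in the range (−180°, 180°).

Substitute s = j40:
Numerator: 1000(j40) + 5000 = 5000 + j40000
Denominator: (j40) + 40 = 40 + j40
|N| = √(5000² + 40000²) ≈ 40311, ∠N ≈ 82.87°
|D| = √(40² + 40²) ≈ 56.569, ∠D ≈ 45.00°
|G| = 40311 / 56.569 ≈ 712.6
Gain = 20 log₁₀(712.6) ≈ 57.06 dB
∠G = 82.87° − 45.00° = 37.87°

57.1 dB, 37.9°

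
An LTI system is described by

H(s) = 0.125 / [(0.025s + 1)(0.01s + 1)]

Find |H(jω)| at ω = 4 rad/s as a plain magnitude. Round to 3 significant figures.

At ω = 4 rad/s:
pole (1 + j4·0.025) = 1 + j0.1 → |·| ≈ 1.005, ∠ ≈ 5.71°
pole (1 + j4·0.01) = 1 + j0.04 → |·| ≈ 1.0008, ∠ ≈ 2.29°
|H| = 0.125 · 1 / (1.005 · 1.0008) ≈ 0.12428

0.124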